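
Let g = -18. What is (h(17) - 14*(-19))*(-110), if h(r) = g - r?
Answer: -25410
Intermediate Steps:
h(r) = -18 - r
(h(17) - 14*(-19))*(-110) = ((-18 - 1*17) - 14*(-19))*(-110) = ((-18 - 17) + 266)*(-110) = (-35 + 266)*(-110) = 231*(-110) = -25410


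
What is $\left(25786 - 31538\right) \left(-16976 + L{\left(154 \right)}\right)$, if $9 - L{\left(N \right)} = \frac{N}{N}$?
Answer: $97599936$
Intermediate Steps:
$L{\left(N \right)} = 8$ ($L{\left(N \right)} = 9 - \frac{N}{N} = 9 - 1 = 8$)
$\left(25786 - 31538\right) \left(-16976 + L{\left(154 \right)}\right) = \left(25786 - 31538\right) \left(-16976 + 8\right) = \left(-5752\right) \left(-16968\right) = 97599936$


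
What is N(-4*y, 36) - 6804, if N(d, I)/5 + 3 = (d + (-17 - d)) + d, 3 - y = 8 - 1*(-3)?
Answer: -6744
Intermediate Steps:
y = -8 (y = 3 - (8 - 1*(-3)) = 3 - (8 + 3) = 3 - 1*11 = 3 - 11 = -8)
N(d, I) = -100 + 5*d (N(d, I) = -15 + 5*((d + (-17 - d)) + d) = -15 + 5*(-17 + d) = -15 + (-85 + 5*d) = -100 + 5*d)
N(-4*y, 36) - 6804 = (-100 + 5*(-4*(-8))) - 6804 = (-100 + 5*32) - 6804 = (-100 + 160) - 6804 = 60 - 6804 = -6744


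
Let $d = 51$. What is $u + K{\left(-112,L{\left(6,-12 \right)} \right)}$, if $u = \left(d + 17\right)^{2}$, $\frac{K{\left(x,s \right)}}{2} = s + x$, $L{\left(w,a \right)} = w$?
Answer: $4412$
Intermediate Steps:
$K{\left(x,s \right)} = 2 s + 2 x$ ($K{\left(x,s \right)} = 2 \left(s + x\right) = 2 s + 2 x$)
$u = 4624$ ($u = \left(51 + 17\right)^{2} = 68^{2} = 4624$)
$u + K{\left(-112,L{\left(6,-12 \right)} \right)} = 4624 + \left(2 \cdot 6 + 2 \left(-112\right)\right) = 4624 + \left(12 - 224\right) = 4624 - 212 = 4412$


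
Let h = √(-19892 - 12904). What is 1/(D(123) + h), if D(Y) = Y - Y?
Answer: -I*√911/5466 ≈ -0.0055219*I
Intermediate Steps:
h = 6*I*√911 (h = √(-32796) = 6*I*√911 ≈ 181.1*I)
D(Y) = 0
1/(D(123) + h) = 1/(0 + 6*I*√911) = 1/(6*I*√911) = -I*√911/5466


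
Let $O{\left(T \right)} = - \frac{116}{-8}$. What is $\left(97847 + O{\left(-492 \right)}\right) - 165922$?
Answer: $- \frac{136121}{2} \approx -68061.0$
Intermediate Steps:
$O{\left(T \right)} = \frac{29}{2}$ ($O{\left(T \right)} = \left(-116\right) \left(- \frac{1}{8}\right) = \frac{29}{2}$)
$\left(97847 + O{\left(-492 \right)}\right) - 165922 = \left(97847 + \frac{29}{2}\right) - 165922 = \frac{195723}{2} - 165922 = - \frac{136121}{2}$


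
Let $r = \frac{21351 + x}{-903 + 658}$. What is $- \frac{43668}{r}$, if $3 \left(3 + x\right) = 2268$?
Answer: $\frac{297185}{614} \approx 484.01$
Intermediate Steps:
$x = 753$ ($x = -3 + \frac{1}{3} \cdot 2268 = -3 + 756 = 753$)
$r = - \frac{22104}{245}$ ($r = \frac{21351 + 753}{-903 + 658} = \frac{22104}{-245} = 22104 \left(- \frac{1}{245}\right) = - \frac{22104}{245} \approx -90.22$)
$- \frac{43668}{r} = - \frac{43668}{- \frac{22104}{245}} = \left(-43668\right) \left(- \frac{245}{22104}\right) = \frac{297185}{614}$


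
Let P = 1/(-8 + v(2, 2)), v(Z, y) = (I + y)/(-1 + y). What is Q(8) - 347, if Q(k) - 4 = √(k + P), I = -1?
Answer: -343 + √385/7 ≈ -340.20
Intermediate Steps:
v(Z, y) = 1 (v(Z, y) = (-1 + y)/(-1 + y) = 1)
P = -⅐ (P = 1/(-8 + 1) = 1/(-7) = -⅐ ≈ -0.14286)
Q(k) = 4 + √(-⅐ + k) (Q(k) = 4 + √(k - ⅐) = 4 + √(-⅐ + k))
Q(8) - 347 = (4 + √(-7 + 49*8)/7) - 347 = (4 + √(-7 + 392)/7) - 347 = (4 + √385/7) - 347 = -343 + √385/7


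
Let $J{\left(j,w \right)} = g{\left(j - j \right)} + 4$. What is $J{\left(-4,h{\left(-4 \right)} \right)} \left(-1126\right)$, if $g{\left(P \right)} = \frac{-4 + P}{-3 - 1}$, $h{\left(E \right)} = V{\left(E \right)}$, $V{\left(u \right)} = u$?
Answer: $-5630$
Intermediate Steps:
$h{\left(E \right)} = E$
$g{\left(P \right)} = 1 - \frac{P}{4}$ ($g{\left(P \right)} = \frac{-4 + P}{-4} = \left(-4 + P\right) \left(- \frac{1}{4}\right) = 1 - \frac{P}{4}$)
$J{\left(j,w \right)} = 5$ ($J{\left(j,w \right)} = \left(1 - \frac{j - j}{4}\right) + 4 = \left(1 - 0\right) + 4 = \left(1 + 0\right) + 4 = 1 + 4 = 5$)
$J{\left(-4,h{\left(-4 \right)} \right)} \left(-1126\right) = 5 \left(-1126\right) = -5630$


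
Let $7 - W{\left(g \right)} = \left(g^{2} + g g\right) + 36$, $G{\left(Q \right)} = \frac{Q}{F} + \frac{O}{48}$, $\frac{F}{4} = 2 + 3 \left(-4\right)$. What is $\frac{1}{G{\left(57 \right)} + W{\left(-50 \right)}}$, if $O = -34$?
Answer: $- \frac{15}{75467} \approx -0.00019876$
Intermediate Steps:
$F = -40$ ($F = 4 \left(2 + 3 \left(-4\right)\right) = 4 \left(2 - 12\right) = 4 \left(-10\right) = -40$)
$G{\left(Q \right)} = - \frac{17}{24} - \frac{Q}{40}$ ($G{\left(Q \right)} = \frac{Q}{-40} - \frac{34}{48} = Q \left(- \frac{1}{40}\right) - \frac{17}{24} = - \frac{Q}{40} - \frac{17}{24} = - \frac{17}{24} - \frac{Q}{40}$)
$W{\left(g \right)} = -29 - 2 g^{2}$ ($W{\left(g \right)} = 7 - \left(\left(g^{2} + g g\right) + 36\right) = 7 - \left(\left(g^{2} + g^{2}\right) + 36\right) = 7 - \left(2 g^{2} + 36\right) = 7 - \left(36 + 2 g^{2}\right) = -29 - 2 g^{2}$)
$\frac{1}{G{\left(57 \right)} + W{\left(-50 \right)}} = \frac{1}{\left(- \frac{17}{24} - \frac{57}{40}\right) - \left(29 + 2 \left(-50\right)^{2}\right)} = \frac{1}{\left(- \frac{17}{24} - \frac{57}{40}\right) - 5029} = \frac{1}{- \frac{32}{15} - 5029} = \frac{1}{- \frac{75467}{15}} = - \frac{15}{75467}$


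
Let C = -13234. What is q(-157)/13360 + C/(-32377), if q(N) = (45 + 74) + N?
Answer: 87787957/216278360 ≈ 0.40590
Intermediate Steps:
q(N) = 119 + N
q(-157)/13360 + C/(-32377) = (119 - 157)/13360 - 13234/(-32377) = -38*1/13360 - 13234*(-1/32377) = -19/6680 + 13234/32377 = 87787957/216278360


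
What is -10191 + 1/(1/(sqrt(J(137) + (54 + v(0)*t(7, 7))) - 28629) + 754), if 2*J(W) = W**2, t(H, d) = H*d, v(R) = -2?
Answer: -4748613297826598709/465961526426527 + sqrt(37362)/931923052853054 ≈ -10191.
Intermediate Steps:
J(W) = W**2/2
-10191 + 1/(1/(sqrt(J(137) + (54 + v(0)*t(7, 7))) - 28629) + 754) = -10191 + 1/(1/(sqrt((1/2)*137**2 + (54 - 14*7)) - 28629) + 754) = -10191 + 1/(1/(sqrt((1/2)*18769 + (54 - 2*49)) - 28629) + 754) = -10191 + 1/(1/(sqrt(18769/2 + (54 - 98)) - 28629) + 754) = -10191 + 1/(1/(sqrt(18769/2 - 44) - 28629) + 754) = -10191 + 1/(1/(sqrt(18681/2) - 28629) + 754) = -10191 + 1/(1/(sqrt(37362)/2 - 28629) + 754) = -10191 + 1/(1/(-28629 + sqrt(37362)/2) + 754) = -10191 + 1/(754 + 1/(-28629 + sqrt(37362)/2))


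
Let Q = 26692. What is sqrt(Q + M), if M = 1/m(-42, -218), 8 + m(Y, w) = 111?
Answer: sqrt(283175531)/103 ≈ 163.38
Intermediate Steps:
m(Y, w) = 103 (m(Y, w) = -8 + 111 = 103)
M = 1/103 ≈ 0.0097087
sqrt(Q + M) = sqrt(26692 + 1/103) = sqrt(2749277/103) = sqrt(283175531)/103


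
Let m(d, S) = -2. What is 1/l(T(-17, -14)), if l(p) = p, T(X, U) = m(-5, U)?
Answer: -1/2 ≈ -0.50000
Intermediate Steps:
T(X, U) = -2
1/l(T(-17, -14)) = 1/(-2) = -1/2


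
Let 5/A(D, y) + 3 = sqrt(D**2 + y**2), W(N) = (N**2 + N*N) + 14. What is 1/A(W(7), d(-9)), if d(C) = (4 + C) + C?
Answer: -3/5 + 14*sqrt(65)/5 ≈ 21.974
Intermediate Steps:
d(C) = 4 + 2*C
W(N) = 14 + 2*N**2 (W(N) = (N**2 + N**2) + 14 = 2*N**2 + 14 = 14 + 2*N**2)
A(D, y) = 5/(-3 + sqrt(D**2 + y**2))
1/A(W(7), d(-9)) = 1/(5/(-3 + sqrt((14 + 2*7**2)**2 + (4 + 2*(-9))**2))) = 1/(5/(-3 + sqrt((14 + 2*49)**2 + (4 - 18)**2))) = 1/(5/(-3 + sqrt((14 + 98)**2 + (-14)**2))) = 1/(5/(-3 + sqrt(112**2 + 196))) = 1/(5/(-3 + sqrt(12544 + 196))) = 1/(5/(-3 + sqrt(12740))) = 1/(5/(-3 + 14*sqrt(65))) = -3/5 + 14*sqrt(65)/5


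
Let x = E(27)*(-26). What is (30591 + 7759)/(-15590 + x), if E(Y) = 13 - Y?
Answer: -19175/7613 ≈ -2.5187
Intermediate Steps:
x = 364 (x = (13 - 1*27)*(-26) = (13 - 27)*(-26) = -14*(-26) = 364)
(30591 + 7759)/(-15590 + x) = (30591 + 7759)/(-15590 + 364) = 38350/(-15226) = 38350*(-1/15226) = -19175/7613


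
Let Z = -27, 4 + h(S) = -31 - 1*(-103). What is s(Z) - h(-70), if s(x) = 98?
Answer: 30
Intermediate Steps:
h(S) = 68 (h(S) = -4 + (-31 - 1*(-103)) = -4 + (-31 + 103) = -4 + 72 = 68)
s(Z) - h(-70) = 98 - 1*68 = 98 - 68 = 30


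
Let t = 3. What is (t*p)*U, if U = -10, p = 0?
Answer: 0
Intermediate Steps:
(t*p)*U = (3*0)*(-10) = 0*(-10) = 0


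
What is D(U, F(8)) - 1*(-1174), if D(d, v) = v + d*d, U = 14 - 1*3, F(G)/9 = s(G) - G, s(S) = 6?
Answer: 1277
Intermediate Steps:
F(G) = 54 - 9*G (F(G) = 9*(6 - G) = 54 - 9*G)
U = 11 (U = 14 - 3 = 11)
D(d, v) = v + d²
D(U, F(8)) - 1*(-1174) = ((54 - 9*8) + 11²) - 1*(-1174) = ((54 - 72) + 121) + 1174 = (-18 + 121) + 1174 = 103 + 1174 = 1277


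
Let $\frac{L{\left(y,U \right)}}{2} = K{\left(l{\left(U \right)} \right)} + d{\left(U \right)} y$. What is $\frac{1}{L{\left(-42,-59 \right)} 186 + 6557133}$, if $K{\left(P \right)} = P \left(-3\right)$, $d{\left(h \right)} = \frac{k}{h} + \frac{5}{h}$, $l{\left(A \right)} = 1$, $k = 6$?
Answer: $\frac{59}{386976867} \approx 1.5246 \cdot 10^{-7}$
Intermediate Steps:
$d{\left(h \right)} = \frac{11}{h}$ ($d{\left(h \right)} = \frac{6}{h} + \frac{5}{h} = \frac{11}{h}$)
$K{\left(P \right)} = - 3 P$
$L{\left(y,U \right)} = -6 + \frac{22 y}{U}$ ($L{\left(y,U \right)} = 2 \left(\left(-3\right) 1 + \frac{11}{U} y\right) = 2 \left(-3 + \frac{11 y}{U}\right) = -6 + \frac{22 y}{U}$)
$\frac{1}{L{\left(-42,-59 \right)} 186 + 6557133} = \frac{1}{\left(-6 + 22 \left(-42\right) \frac{1}{-59}\right) 186 + 6557133} = \frac{1}{\left(-6 + 22 \left(-42\right) \left(- \frac{1}{59}\right)\right) 186 + 6557133} = \frac{1}{\left(-6 + \frac{924}{59}\right) 186 + 6557133} = \frac{1}{\frac{570}{59} \cdot 186 + 6557133} = \frac{1}{\frac{106020}{59} + 6557133} = \frac{1}{\frac{386976867}{59}} = \frac{59}{386976867}$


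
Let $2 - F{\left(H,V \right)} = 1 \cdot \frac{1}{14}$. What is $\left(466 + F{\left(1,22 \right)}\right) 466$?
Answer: $\frac{1526383}{7} \approx 2.1805 \cdot 10^{5}$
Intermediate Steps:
$F{\left(H,V \right)} = \frac{27}{14}$ ($F{\left(H,V \right)} = 2 - 1 \cdot \frac{1}{14} = 2 - \frac{1}{14} = \frac{27}{14}$)
$\left(466 + F{\left(1,22 \right)}\right) 466 = \left(466 + \frac{27}{14}\right) 466 = \frac{6551}{14} \cdot 466 = \frac{1526383}{7}$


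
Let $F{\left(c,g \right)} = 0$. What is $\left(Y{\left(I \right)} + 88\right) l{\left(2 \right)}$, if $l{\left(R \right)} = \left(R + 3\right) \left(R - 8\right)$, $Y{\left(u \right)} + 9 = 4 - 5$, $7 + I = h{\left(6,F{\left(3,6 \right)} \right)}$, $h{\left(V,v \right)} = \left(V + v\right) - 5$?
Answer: $-2340$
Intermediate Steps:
$h{\left(V,v \right)} = -5 + V + v$
$I = -6$ ($I = -7 + \left(-5 + 6 + 0\right) = -7 + 1 = -6$)
$Y{\left(u \right)} = -10$ ($Y{\left(u \right)} = -9 + \left(4 - 5\right) = -9 - 1 = -10$)
$l{\left(R \right)} = \left(-8 + R\right) \left(3 + R\right)$ ($l{\left(R \right)} = \left(3 + R\right) \left(-8 + R\right) = \left(-8 + R\right) \left(3 + R\right)$)
$\left(Y{\left(I \right)} + 88\right) l{\left(2 \right)} = \left(-10 + 88\right) \left(-24 + 2^{2} - 10\right) = 78 \left(-24 + 4 - 10\right) = 78 \left(-30\right) = -2340$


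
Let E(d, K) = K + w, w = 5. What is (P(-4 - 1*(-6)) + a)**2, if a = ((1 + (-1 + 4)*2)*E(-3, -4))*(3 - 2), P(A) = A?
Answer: 81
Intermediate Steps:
E(d, K) = 5 + K (E(d, K) = K + 5 = 5 + K)
a = 7 (a = ((1 + (-1 + 4)*2)*(5 - 4))*(3 - 2) = ((1 + 3*2)*1)*1 = ((1 + 6)*1)*1 = (7*1)*1 = 7*1 = 7)
(P(-4 - 1*(-6)) + a)**2 = ((-4 - 1*(-6)) + 7)**2 = ((-4 + 6) + 7)**2 = (2 + 7)**2 = 9**2 = 81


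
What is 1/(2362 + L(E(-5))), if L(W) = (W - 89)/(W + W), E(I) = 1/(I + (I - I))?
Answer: 1/2585 ≈ 0.00038685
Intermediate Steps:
E(I) = 1/I (E(I) = 1/(I + 0) = 1/I)
L(W) = (-89 + W)/(2*W) (L(W) = (-89 + W)/((2*W)) = (-89 + W)*(1/(2*W)) = (-89 + W)/(2*W))
1/(2362 + L(E(-5))) = 1/(2362 + (-89 + 1/(-5))/(2*(1/(-5)))) = 1/(2362 + (-89 - ⅕)/(2*(-⅕))) = 1/(2362 + (½)*(-5)*(-446/5)) = 1/(2362 + 223) = 1/2585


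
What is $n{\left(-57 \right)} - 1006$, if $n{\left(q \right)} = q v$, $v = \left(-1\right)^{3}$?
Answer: $-949$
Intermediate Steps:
$v = -1$
$n{\left(q \right)} = - q$ ($n{\left(q \right)} = q \left(-1\right) = - q$)
$n{\left(-57 \right)} - 1006 = \left(-1\right) \left(-57\right) - 1006 = 57 - 1006 = -949$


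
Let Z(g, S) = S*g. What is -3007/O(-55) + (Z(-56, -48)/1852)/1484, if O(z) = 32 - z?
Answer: -73786685/2134893 ≈ -34.562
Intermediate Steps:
-3007/O(-55) + (Z(-56, -48)/1852)/1484 = -3007/(32 - 1*(-55)) + (-48*(-56)/1852)/1484 = -3007/(32 + 55) + (2688*(1/1852))*(1/1484) = -3007/87 + (672/463)*(1/1484) = -3007*1/87 + 24/24539 = -3007/87 + 24/24539 = -73786685/2134893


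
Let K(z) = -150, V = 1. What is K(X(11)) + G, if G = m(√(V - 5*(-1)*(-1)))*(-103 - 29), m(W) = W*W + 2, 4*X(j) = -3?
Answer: 114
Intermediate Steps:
X(j) = -¾ (X(j) = (¼)*(-3) = -¾)
m(W) = 2 + W² (m(W) = W² + 2 = 2 + W²)
G = 264 (G = (2 + (√(1 - 5*(-1)*(-1)))²)*(-103 - 29) = (2 + (√(1 + 5*(-1)))²)*(-132) = (2 + (√(1 - 5))²)*(-132) = (2 + (√(-4))²)*(-132) = (2 + (2*I)²)*(-132) = (2 - 4)*(-132) = -2*(-132) = 264)
K(X(11)) + G = -150 + 264 = 114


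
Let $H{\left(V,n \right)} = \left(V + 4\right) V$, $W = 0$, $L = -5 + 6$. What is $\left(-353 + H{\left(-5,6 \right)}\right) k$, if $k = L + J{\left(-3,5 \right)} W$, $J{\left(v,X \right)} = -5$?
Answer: $-348$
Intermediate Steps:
$L = 1$
$k = 1$ ($k = 1 - 0 = 1 + 0 = 1$)
$H{\left(V,n \right)} = V \left(4 + V\right)$ ($H{\left(V,n \right)} = \left(4 + V\right) V = V \left(4 + V\right)$)
$\left(-353 + H{\left(-5,6 \right)}\right) k = \left(-353 - 5 \left(4 - 5\right)\right) 1 = \left(-353 - -5\right) 1 = \left(-353 + 5\right) 1 = \left(-348\right) 1 = -348$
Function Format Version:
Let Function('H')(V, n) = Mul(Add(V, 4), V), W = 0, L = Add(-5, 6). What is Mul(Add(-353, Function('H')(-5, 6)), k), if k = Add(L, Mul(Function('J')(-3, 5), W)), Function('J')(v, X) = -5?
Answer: -348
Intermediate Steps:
L = 1
k = 1 (k = Add(1, Mul(-5, 0)) = Add(1, 0) = 1)
Function('H')(V, n) = Mul(V, Add(4, V)) (Function('H')(V, n) = Mul(Add(4, V), V) = Mul(V, Add(4, V)))
Mul(Add(-353, Function('H')(-5, 6)), k) = Mul(Add(-353, Mul(-5, Add(4, -5))), 1) = Mul(Add(-353, Mul(-5, -1)), 1) = Mul(Add(-353, 5), 1) = Mul(-348, 1) = -348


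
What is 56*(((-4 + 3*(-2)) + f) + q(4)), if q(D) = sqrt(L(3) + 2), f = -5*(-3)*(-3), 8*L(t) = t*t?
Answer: -3080 + 70*sqrt(2) ≈ -2981.0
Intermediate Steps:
L(t) = t**2/8 (L(t) = (t*t)/8 = t**2/8)
f = -45 (f = 15*(-3) = -45)
q(D) = 5*sqrt(2)/4 (q(D) = sqrt((1/8)*3**2 + 2) = sqrt((1/8)*9 + 2) = sqrt(9/8 + 2) = sqrt(25/8) = 5*sqrt(2)/4)
56*(((-4 + 3*(-2)) + f) + q(4)) = 56*(((-4 + 3*(-2)) - 45) + 5*sqrt(2)/4) = 56*(((-4 - 6) - 45) + 5*sqrt(2)/4) = 56*((-10 - 45) + 5*sqrt(2)/4) = 56*(-55 + 5*sqrt(2)/4) = -3080 + 70*sqrt(2)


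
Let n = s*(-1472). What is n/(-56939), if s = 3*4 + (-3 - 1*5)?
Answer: 5888/56939 ≈ 0.10341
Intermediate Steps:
s = 4 (s = 12 + (-3 - 5) = 12 - 8 = 4)
n = -5888 (n = 4*(-1472) = -5888)
n/(-56939) = -5888/(-56939) = -5888*(-1/56939) = 5888/56939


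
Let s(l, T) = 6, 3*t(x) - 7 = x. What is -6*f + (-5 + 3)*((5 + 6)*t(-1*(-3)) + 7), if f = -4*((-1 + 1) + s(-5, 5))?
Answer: 170/3 ≈ 56.667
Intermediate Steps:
t(x) = 7/3 + x/3
f = -24 (f = -4*((-1 + 1) + 6) = -4*(0 + 6) = -4*6 = -24)
-6*f + (-5 + 3)*((5 + 6)*t(-1*(-3)) + 7) = -6*(-24) + (-5 + 3)*((5 + 6)*(7/3 + (-1*(-3))/3) + 7) = 144 - 2*(11*(7/3 + (⅓)*3) + 7) = 144 - 2*(11*(7/3 + 1) + 7) = 144 - 2*(11*(10/3) + 7) = 144 - 2*(110/3 + 7) = 144 - 2*131/3 = 144 - 262/3 = 170/3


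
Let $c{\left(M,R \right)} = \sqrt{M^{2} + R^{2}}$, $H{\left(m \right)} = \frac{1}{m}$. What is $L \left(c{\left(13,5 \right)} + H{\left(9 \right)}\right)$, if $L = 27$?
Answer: $3 + 27 \sqrt{194} \approx 379.07$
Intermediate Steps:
$L \left(c{\left(13,5 \right)} + H{\left(9 \right)}\right) = 27 \left(\sqrt{13^{2} + 5^{2}} + \frac{1}{9}\right) = 27 \left(\sqrt{169 + 25} + \frac{1}{9}\right) = 27 \left(\sqrt{194} + \frac{1}{9}\right) = 27 \left(\frac{1}{9} + \sqrt{194}\right) = 3 + 27 \sqrt{194}$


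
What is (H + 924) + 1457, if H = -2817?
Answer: -436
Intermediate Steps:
(H + 924) + 1457 = (-2817 + 924) + 1457 = -1893 + 1457 = -436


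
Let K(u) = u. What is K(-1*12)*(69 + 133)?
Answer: -2424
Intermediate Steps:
K(-1*12)*(69 + 133) = (-1*12)*(69 + 133) = -12*202 = -2424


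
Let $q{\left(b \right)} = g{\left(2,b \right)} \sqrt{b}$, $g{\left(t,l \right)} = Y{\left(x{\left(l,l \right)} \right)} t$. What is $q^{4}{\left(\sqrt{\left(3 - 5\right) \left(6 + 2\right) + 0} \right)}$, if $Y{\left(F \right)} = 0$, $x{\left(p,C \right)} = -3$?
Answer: $0$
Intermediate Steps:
$g{\left(t,l \right)} = 0$ ($g{\left(t,l \right)} = 0 t = 0$)
$q{\left(b \right)} = 0$ ($q{\left(b \right)} = 0 \sqrt{b} = 0$)
$q^{4}{\left(\sqrt{\left(3 - 5\right) \left(6 + 2\right) + 0} \right)} = 0^{4} = 0$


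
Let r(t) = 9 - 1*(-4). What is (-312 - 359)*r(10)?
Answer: -8723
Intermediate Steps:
r(t) = 13 (r(t) = 9 + 4 = 13)
(-312 - 359)*r(10) = (-312 - 359)*13 = -671*13 = -8723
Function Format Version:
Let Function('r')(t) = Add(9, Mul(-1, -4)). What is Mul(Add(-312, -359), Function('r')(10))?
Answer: -8723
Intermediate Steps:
Function('r')(t) = 13 (Function('r')(t) = Add(9, 4) = 13)
Mul(Add(-312, -359), Function('r')(10)) = Mul(Add(-312, -359), 13) = Mul(-671, 13) = -8723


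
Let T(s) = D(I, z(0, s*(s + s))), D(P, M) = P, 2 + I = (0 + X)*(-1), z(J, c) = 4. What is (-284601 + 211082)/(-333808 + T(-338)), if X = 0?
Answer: 73519/333810 ≈ 0.22024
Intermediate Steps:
I = -2 (I = -2 + (0 + 0)*(-1) = -2 + 0*(-1) = -2 + 0 = -2)
T(s) = -2
(-284601 + 211082)/(-333808 + T(-338)) = (-284601 + 211082)/(-333808 - 2) = -73519/(-333810) = -73519*(-1/333810) = 73519/333810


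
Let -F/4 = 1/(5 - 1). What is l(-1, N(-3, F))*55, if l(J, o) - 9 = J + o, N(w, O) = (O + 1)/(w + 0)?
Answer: 440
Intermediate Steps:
F = -1 (F = -4/(5 - 1) = -4/4 = -4*1/4 = -1)
N(w, O) = (1 + O)/w
l(J, o) = 9 + J + o (l(J, o) = 9 + (J + o) = 9 + J + o)
l(-1, N(-3, F))*55 = (9 - 1 + (1 - 1)/(-3))*55 = (9 - 1 - 1/3*0)*55 = (9 - 1 + 0)*55 = 8*55 = 440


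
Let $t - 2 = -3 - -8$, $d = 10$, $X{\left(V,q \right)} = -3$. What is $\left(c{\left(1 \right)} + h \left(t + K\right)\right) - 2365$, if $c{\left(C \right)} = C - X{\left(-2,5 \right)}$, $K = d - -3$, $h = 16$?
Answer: $-2041$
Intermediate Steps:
$K = 13$ ($K = 10 - -3 = 10 + 3 = 13$)
$t = 7$ ($t = 2 - -5 = 2 + \left(-3 + 8\right) = 2 + 5 = 7$)
$c{\left(C \right)} = 3 + C$ ($c{\left(C \right)} = C - -3 = C + 3 = 3 + C$)
$\left(c{\left(1 \right)} + h \left(t + K\right)\right) - 2365 = \left(\left(3 + 1\right) + 16 \left(7 + 13\right)\right) - 2365 = \left(4 + 16 \cdot 20\right) - 2365 = \left(4 + 320\right) - 2365 = 324 - 2365 = -2041$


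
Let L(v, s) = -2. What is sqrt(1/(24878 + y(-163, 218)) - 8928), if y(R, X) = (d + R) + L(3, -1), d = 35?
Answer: I*sqrt(1367018534741)/12374 ≈ 94.488*I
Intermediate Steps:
y(R, X) = 33 + R (y(R, X) = (35 + R) - 2 = 33 + R)
sqrt(1/(24878 + y(-163, 218)) - 8928) = sqrt(1/(24878 + (33 - 163)) - 8928) = sqrt(1/(24878 - 130) - 8928) = sqrt(1/24748 - 8928) = sqrt(-220950143/24748) = I*sqrt(1367018534741)/12374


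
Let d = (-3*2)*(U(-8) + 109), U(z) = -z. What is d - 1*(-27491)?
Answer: 26789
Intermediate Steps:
d = -702 (d = (-3*2)*(-1*(-8) + 109) = -6*(8 + 109) = -6*117 = -702)
d - 1*(-27491) = -702 - 1*(-27491) = -702 + 27491 = 26789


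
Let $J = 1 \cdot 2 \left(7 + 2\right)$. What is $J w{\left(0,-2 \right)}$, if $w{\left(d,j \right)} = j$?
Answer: $-36$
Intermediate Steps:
$J = 18$ ($J = 2 \cdot 9 = 18$)
$J w{\left(0,-2 \right)} = 18 \left(-2\right) = -36$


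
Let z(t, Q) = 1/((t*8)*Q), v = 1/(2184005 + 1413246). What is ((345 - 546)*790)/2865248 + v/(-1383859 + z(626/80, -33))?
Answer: -15008770302972105903/270822149334935089472 ≈ -0.055419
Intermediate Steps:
v = 1/3597251 ≈ 2.7799e-7
z(t, Q) = 1/(8*Q*t) (z(t, Q) = 1/((8*t)*Q) = 1/(8*Q*t))
((345 - 546)*790)/2865248 + v/(-1383859 + z(626/80, -33)) = ((345 - 546)*790)/2865248 + 1/(3597251*(-1383859 + (⅛)/(-33*(626/80)))) = -201*790*(1/2865248) + 1/(3597251*(-1383859 + (⅛)*(-1/33)/(626*(1/80)))) = -158790*1/2865248 + 1/(3597251*(-1383859 + (⅛)*(-1/33)/(313/40))) = -79395/1432624 + 1/(3597251*(-1383859 + (⅛)*(-1/33)*(40/313))) = -79395/1432624 + 1/(3597251*(-1383859 - 5/10329)) = -79395/1432624 + 1/(3597251*(-14293879616/10329)) = -79395/1432624 + (1/3597251)*(-10329/14293879616) = -79395/1432624 - 10329/51418672742535616 = -15008770302972105903/270822149334935089472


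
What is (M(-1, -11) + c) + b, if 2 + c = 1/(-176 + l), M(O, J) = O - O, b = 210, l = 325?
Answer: 30993/149 ≈ 208.01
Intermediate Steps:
M(O, J) = 0
c = -297/149 (c = -2 + 1/(-176 + 325) = -2 + 1/149 = -297/149 ≈ -1.9933)
(M(-1, -11) + c) + b = (0 - 297/149) + 210 = -297/149 + 210 = 30993/149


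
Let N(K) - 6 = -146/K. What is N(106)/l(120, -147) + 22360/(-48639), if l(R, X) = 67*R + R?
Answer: -643889083/1402359648 ≈ -0.45915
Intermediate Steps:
l(R, X) = 68*R
N(K) = 6 - 146/K
N(106)/l(120, -147) + 22360/(-48639) = (6 - 146/106)/((68*120)) + 22360/(-48639) = (6 - 146*1/106)/8160 + 22360*(-1/48639) = (6 - 73/53)*(1/8160) - 22360/48639 = (245/53)*(1/8160) - 22360/48639 = 49/86496 - 22360/48639 = -643889083/1402359648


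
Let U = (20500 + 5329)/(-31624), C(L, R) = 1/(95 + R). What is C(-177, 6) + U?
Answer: -2577105/3194024 ≈ -0.80685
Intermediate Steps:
U = -25829/31624 (U = 25829*(-1/31624) = -25829/31624 ≈ -0.81675)
C(-177, 6) + U = 1/(95 + 6) - 25829/31624 = 1/101 - 25829/31624 = -2577105/3194024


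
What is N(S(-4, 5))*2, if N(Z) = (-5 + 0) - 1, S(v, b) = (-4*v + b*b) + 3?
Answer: -12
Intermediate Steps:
S(v, b) = 3 + b² - 4*v (S(v, b) = (-4*v + b²) + 3 = (b² - 4*v) + 3 = 3 + b² - 4*v)
N(Z) = -6 (N(Z) = -5 - 1 = -6)
N(S(-4, 5))*2 = -6*2 = -12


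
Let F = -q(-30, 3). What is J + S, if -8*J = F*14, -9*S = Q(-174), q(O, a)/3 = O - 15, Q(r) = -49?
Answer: -8309/36 ≈ -230.81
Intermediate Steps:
q(O, a) = -45 + 3*O (q(O, a) = 3*(O - 15) = 3*(-15 + O) = -45 + 3*O)
S = 49/9 (S = -1/9*(-49) = 49/9 ≈ 5.4444)
F = 135 (F = -(-45 + 3*(-30)) = -(-45 - 90) = -1*(-135) = 135)
J = -945/4 (J = -135*14/8 = -1/8*1890 = -945/4 ≈ -236.25)
J + S = -945/4 + 49/9 = -8309/36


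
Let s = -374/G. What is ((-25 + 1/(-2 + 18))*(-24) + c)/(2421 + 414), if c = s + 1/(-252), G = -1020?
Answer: 754567/3572100 ≈ 0.21124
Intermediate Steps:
s = 11/30 (s = -374/(-1020) = -374*(-1/1020) = 11/30 ≈ 0.36667)
c = 457/1260 (c = 11/30 + 1/(-252) = 11/30 - 1/252 = 457/1260 ≈ 0.36270)
((-25 + 1/(-2 + 18))*(-24) + c)/(2421 + 414) = ((-25 + 1/(-2 + 18))*(-24) + 457/1260)/(2421 + 414) = ((-25 + 1/16)*(-24) + 457/1260)/2835 = ((-25 + 1/16)*(-24) + 457/1260)*(1/2835) = (-399/16*(-24) + 457/1260)*(1/2835) = (1197/2 + 457/1260)*(1/2835) = (754567/1260)*(1/2835) = 754567/3572100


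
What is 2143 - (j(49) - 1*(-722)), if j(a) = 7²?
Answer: 1372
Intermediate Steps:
j(a) = 49
2143 - (j(49) - 1*(-722)) = 2143 - (49 - 1*(-722)) = 2143 - (49 + 722) = 2143 - 1*771 = 2143 - 771 = 1372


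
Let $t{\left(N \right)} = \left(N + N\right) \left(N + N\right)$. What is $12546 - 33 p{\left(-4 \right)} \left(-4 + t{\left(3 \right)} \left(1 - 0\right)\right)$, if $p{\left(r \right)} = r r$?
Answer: $-4350$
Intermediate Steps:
$p{\left(r \right)} = r^{2}$
$t{\left(N \right)} = 4 N^{2}$ ($t{\left(N \right)} = 2 N 2 N = 4 N^{2}$)
$12546 - 33 p{\left(-4 \right)} \left(-4 + t{\left(3 \right)} \left(1 - 0\right)\right) = 12546 - 33 \left(-4\right)^{2} \left(-4 + 4 \cdot 3^{2} \left(1 - 0\right)\right) = 12546 - 33 \cdot 16 \left(-4 + 4 \cdot 9 \left(1 + 0\right)\right) = 12546 - 528 \left(-4 + 36 \cdot 1\right) = 12546 - 528 \left(-4 + 36\right) = 12546 - 528 \cdot 32 = 12546 - 16896 = -4350$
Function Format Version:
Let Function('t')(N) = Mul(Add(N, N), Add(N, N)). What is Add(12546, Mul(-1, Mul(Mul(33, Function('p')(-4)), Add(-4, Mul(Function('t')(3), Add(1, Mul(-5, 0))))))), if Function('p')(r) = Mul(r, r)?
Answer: -4350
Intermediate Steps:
Function('p')(r) = Pow(r, 2)
Function('t')(N) = Mul(4, Pow(N, 2)) (Function('t')(N) = Mul(Mul(2, N), Mul(2, N)) = Mul(4, Pow(N, 2)))
Add(12546, Mul(-1, Mul(Mul(33, Function('p')(-4)), Add(-4, Mul(Function('t')(3), Add(1, Mul(-5, 0))))))) = Add(12546, Mul(-1, Mul(Mul(33, Pow(-4, 2)), Add(-4, Mul(Mul(4, Pow(3, 2)), Add(1, Mul(-5, 0))))))) = Add(12546, Mul(-1, Mul(Mul(33, 16), Add(-4, Mul(Mul(4, 9), Add(1, 0)))))) = Add(12546, Mul(-1, Mul(528, Add(-4, Mul(36, 1))))) = Add(12546, Mul(-1, Mul(528, Add(-4, 36)))) = Add(12546, Mul(-1, Mul(528, 32))) = Add(12546, Mul(-1, 16896)) = Add(12546, -16896) = -4350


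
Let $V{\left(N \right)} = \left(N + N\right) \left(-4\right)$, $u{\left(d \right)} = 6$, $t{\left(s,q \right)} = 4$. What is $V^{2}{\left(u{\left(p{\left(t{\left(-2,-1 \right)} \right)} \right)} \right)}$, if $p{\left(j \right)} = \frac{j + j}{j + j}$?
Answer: $2304$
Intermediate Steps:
$p{\left(j \right)} = 1$ ($p{\left(j \right)} = \frac{2 j}{2 j} = 2 j \frac{1}{2 j} = 1$)
$V{\left(N \right)} = - 8 N$ ($V{\left(N \right)} = 2 N \left(-4\right) = - 8 N$)
$V^{2}{\left(u{\left(p{\left(t{\left(-2,-1 \right)} \right)} \right)} \right)} = \left(\left(-8\right) 6\right)^{2} = \left(-48\right)^{2} = 2304$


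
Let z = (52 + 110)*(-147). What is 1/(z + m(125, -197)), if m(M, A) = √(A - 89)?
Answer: -11907/283553441 - I*√286/567106882 ≈ -4.1992e-5 - 2.9821e-8*I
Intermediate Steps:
m(M, A) = √(-89 + A)
z = -23814 (z = 162*(-147) = -23814)
1/(z + m(125, -197)) = 1/(-23814 + √(-89 - 197)) = 1/(-23814 + √(-286)) = 1/(-23814 + I*√286)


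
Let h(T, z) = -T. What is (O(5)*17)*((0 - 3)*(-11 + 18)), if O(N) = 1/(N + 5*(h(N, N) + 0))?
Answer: 357/20 ≈ 17.850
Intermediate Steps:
O(N) = -1/(4*N) (O(N) = 1/(N + 5*(-N + 0)) = 1/(N + 5*(-N)) = 1/(N - 5*N) = 1/(-4*N) = -1/(4*N))
(O(5)*17)*((0 - 3)*(-11 + 18)) = (-1/4/5*17)*((0 - 3)*(-11 + 18)) = (-1/4*1/5*17)*(-3*7) = -1/20*17*(-21) = -17/20*(-21) = 357/20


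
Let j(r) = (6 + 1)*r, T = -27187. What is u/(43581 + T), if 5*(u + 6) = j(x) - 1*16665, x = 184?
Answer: -2201/11710 ≈ -0.18796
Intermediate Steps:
j(r) = 7*r
u = -15407/5 (u = -6 + (7*184 - 1*16665)/5 = -6 + (1288 - 16665)/5 = -6 + (⅕)*(-15377) = -6 - 15377/5 = -15407/5 ≈ -3081.4)
u/(43581 + T) = -15407/(5*(43581 - 27187)) = -15407/5/16394 = -15407/5*1/16394 = -2201/11710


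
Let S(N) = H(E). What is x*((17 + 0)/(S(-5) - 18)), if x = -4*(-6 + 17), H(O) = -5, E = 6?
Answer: 748/23 ≈ 32.522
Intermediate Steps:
S(N) = -5
x = -44 (x = -4*11 = -44)
x*((17 + 0)/(S(-5) - 18)) = -44*(17 + 0)/(-5 - 18) = -748/(-23) = -748*(-1)/23 = -44*(-17/23) = 748/23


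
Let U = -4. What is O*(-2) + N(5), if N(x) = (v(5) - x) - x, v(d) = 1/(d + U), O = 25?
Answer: -59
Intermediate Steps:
v(d) = 1/(-4 + d) (v(d) = 1/(d - 4) = 1/(-4 + d))
N(x) = 1 - 2*x (N(x) = (1/(-4 + 5) - x) - x = (1/1 - x) - x = (1 - x) - x = 1 - 2*x)
O*(-2) + N(5) = 25*(-2) + (1 - 2*5) = -50 + (1 - 10) = -50 - 9 = -59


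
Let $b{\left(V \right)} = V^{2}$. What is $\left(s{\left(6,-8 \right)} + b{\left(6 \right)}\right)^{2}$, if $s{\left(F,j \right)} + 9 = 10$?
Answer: $1369$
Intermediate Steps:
$s{\left(F,j \right)} = 1$ ($s{\left(F,j \right)} = -9 + 10 = 1$)
$\left(s{\left(6,-8 \right)} + b{\left(6 \right)}\right)^{2} = \left(1 + 6^{2}\right)^{2} = \left(1 + 36\right)^{2} = 37^{2} = 1369$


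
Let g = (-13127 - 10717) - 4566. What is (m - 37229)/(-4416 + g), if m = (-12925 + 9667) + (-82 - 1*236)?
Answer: 40805/32826 ≈ 1.2431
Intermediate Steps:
g = -28410 (g = -23844 - 4566 = -28410)
m = -3576 (m = -3258 + (-82 - 236) = -3258 - 318 = -3576)
(m - 37229)/(-4416 + g) = (-3576 - 37229)/(-4416 - 28410) = -40805/(-32826) = -40805*(-1/32826) = 40805/32826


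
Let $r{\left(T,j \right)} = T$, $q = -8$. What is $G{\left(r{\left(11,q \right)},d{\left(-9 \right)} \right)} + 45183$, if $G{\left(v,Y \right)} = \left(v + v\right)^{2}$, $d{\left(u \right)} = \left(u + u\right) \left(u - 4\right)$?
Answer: $45667$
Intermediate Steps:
$d{\left(u \right)} = 2 u \left(-4 + u\right)$
$G{\left(v,Y \right)} = 4 v^{2}$ ($G{\left(v,Y \right)} = \left(2 v\right)^{2} = 4 v^{2}$)
$G{\left(r{\left(11,q \right)},d{\left(-9 \right)} \right)} + 45183 = 4 \cdot 11^{2} + 45183 = 4 \cdot 121 + 45183 = 484 + 45183 = 45667$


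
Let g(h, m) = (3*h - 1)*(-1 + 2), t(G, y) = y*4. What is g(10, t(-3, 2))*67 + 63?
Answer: 2006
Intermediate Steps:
t(G, y) = 4*y
g(h, m) = -1 + 3*h (g(h, m) = (-1 + 3*h)*1 = -1 + 3*h)
g(10, t(-3, 2))*67 + 63 = (-1 + 3*10)*67 + 63 = (-1 + 30)*67 + 63 = 29*67 + 63 = 1943 + 63 = 2006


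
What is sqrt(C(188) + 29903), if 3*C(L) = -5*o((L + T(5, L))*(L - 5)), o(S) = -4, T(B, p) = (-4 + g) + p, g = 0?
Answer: sqrt(269187)/3 ≈ 172.94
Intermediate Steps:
T(B, p) = -4 + p (T(B, p) = (-4 + 0) + p = -4 + p)
C(L) = 20/3 (C(L) = (-5*(-4))/3 = (1/3)*20 = 20/3)
sqrt(C(188) + 29903) = sqrt(20/3 + 29903) = sqrt(89729/3) = sqrt(269187)/3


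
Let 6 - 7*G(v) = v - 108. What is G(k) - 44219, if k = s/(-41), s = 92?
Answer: -12686087/287 ≈ -44202.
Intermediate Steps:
k = -92/41 (k = 92/(-41) = 92*(-1/41) = -92/41 ≈ -2.2439)
G(v) = 114/7 - v/7 (G(v) = 6/7 - (v - 108)/7 = 6/7 - (-108 + v)/7 = 6/7 + (108/7 - v/7) = 114/7 - v/7)
G(k) - 44219 = (114/7 - 1/7*(-92/41)) - 44219 = (114/7 + 92/287) - 44219 = 4766/287 - 44219 = -12686087/287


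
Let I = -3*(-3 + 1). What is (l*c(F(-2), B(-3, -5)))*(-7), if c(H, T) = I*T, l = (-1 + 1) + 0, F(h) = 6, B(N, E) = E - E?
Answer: 0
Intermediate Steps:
B(N, E) = 0
I = 6 (I = -3*(-2) = 6)
l = 0 (l = 0 + 0 = 0)
c(H, T) = 6*T
(l*c(F(-2), B(-3, -5)))*(-7) = (0*(6*0))*(-7) = (0*0)*(-7) = 0*(-7) = 0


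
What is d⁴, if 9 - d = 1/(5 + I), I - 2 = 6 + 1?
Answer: 244140625/38416 ≈ 6355.2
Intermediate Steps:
I = 9 (I = 2 + (6 + 1) = 2 + 7 = 9)
d = 125/14 (d = 9 - 1/(5 + 9) = 9 - 1/14 = 125/14 ≈ 8.9286)
d⁴ = (125/14)⁴ = 244140625/38416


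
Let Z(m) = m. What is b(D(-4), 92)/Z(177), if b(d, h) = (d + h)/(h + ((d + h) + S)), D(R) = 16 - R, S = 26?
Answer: 56/20355 ≈ 0.0027512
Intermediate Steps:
b(d, h) = (d + h)/(26 + d + 2*h) (b(d, h) = (d + h)/(h + ((d + h) + 26)) = (d + h)/(h + (26 + d + h)) = (d + h)/(26 + d + 2*h))
b(D(-4), 92)/Z(177) = (((16 - 1*(-4)) + 92)/(26 + (16 - 1*(-4)) + 2*92))/177 = (((16 + 4) + 92)/(26 + (16 + 4) + 184))*(1/177) = ((20 + 92)/(26 + 20 + 184))*(1/177) = (112/230)*(1/177) = ((1/230)*112)*(1/177) = (56/115)*(1/177) = 56/20355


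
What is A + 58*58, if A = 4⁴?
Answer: 3620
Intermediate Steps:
A = 256
A + 58*58 = 256 + 58*58 = 256 + 3364 = 3620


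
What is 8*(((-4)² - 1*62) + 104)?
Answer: 464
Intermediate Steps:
8*(((-4)² - 1*62) + 104) = 8*((16 - 62) + 104) = 8*(-46 + 104) = 8*58 = 464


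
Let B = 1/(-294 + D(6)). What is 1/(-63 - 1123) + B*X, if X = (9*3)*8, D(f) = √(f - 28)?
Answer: -37701101/51269594 - 108*I*√22/43229 ≈ -0.73535 - 0.011718*I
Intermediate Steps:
D(f) = √(-28 + f)
B = 1/(-294 + I*√22) (B = 1/(-294 + √(-28 + 6)) = 1/(-294 + √(-22)) = 1/(-294 + I*√22) ≈ -0.0034005 - 5.425e-5*I)
X = 216 (X = 27*8 = 216)
1/(-63 - 1123) + B*X = 1/(-63 - 1123) + (-147/43229 - I*√22/86458)*216 = 1/(-1186) + (-31752/43229 - 108*I*√22/43229) = -1/1186 + (-31752/43229 - 108*I*√22/43229) = -37701101/51269594 - 108*I*√22/43229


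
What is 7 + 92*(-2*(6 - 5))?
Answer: -177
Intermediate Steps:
7 + 92*(-2*(6 - 5)) = 7 + 92*(-2*1) = 7 + 92*(-2) = 7 - 184 = -177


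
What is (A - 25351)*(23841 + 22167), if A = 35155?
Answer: 451062432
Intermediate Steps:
(A - 25351)*(23841 + 22167) = (35155 - 25351)*(23841 + 22167) = 9804*46008 = 451062432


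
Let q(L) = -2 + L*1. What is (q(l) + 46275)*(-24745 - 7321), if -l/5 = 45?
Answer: -1476575168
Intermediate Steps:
l = -225 (l = -5*45 = -225)
q(L) = -2 + L
(q(l) + 46275)*(-24745 - 7321) = ((-2 - 225) + 46275)*(-24745 - 7321) = (-227 + 46275)*(-32066) = 46048*(-32066) = -1476575168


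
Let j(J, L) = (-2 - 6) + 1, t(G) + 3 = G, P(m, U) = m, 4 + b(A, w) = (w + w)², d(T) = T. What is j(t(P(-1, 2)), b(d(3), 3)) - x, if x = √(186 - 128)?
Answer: -7 - √58 ≈ -14.616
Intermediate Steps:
b(A, w) = -4 + 4*w² (b(A, w) = -4 + (w + w)² = -4 + (2*w)² = -4 + 4*w²)
t(G) = -3 + G
x = √58 ≈ 7.6158
j(J, L) = -7 (j(J, L) = -8 + 1 = -7)
j(t(P(-1, 2)), b(d(3), 3)) - x = -7 - √58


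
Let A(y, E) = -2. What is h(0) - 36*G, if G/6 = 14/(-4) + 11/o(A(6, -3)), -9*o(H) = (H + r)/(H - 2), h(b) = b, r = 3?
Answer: -84780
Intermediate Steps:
o(H) = -(3 + H)/(9*(-2 + H)) (o(H) = -(H + 3)/(9*(H - 2)) = -(3 + H)/(9*(-2 + H)))
G = 2355 (G = 6*(14/(-4) + 11/(((-3 - 1*(-2))/(9*(-2 - 2))))) = 6*(14*(-¼) + 11/(((⅑)*(-3 + 2)/(-4)))) = 6*(-7/2 + 11/(((⅑)*(-¼)*(-1)))) = 6*(-7/2 + 11/(1/36)) = 6*(-7/2 + 11*36) = 6*(-7/2 + 396) = 6*(785/2) = 2355)
h(0) - 36*G = 0 - 36*2355 = 0 - 84780 = -84780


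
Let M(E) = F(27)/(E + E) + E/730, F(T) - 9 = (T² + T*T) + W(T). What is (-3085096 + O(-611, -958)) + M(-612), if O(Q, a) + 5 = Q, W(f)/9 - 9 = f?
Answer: -153174857931/49640 ≈ -3.0857e+6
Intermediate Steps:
W(f) = 81 + 9*f
O(Q, a) = -5 + Q
F(T) = 90 + 2*T² + 9*T (F(T) = 9 + ((T² + T*T) + (81 + 9*T)) = 9 + ((T² + T²) + (81 + 9*T)) = 9 + (2*T² + (81 + 9*T)) = 9 + (81 + 2*T² + 9*T) = 90 + 2*T² + 9*T)
M(E) = E/730 + 1791/(2*E) (M(E) = (90 + 2*27² + 9*27)/(E + E) + E/730 = (90 + 2*729 + 243)/((2*E)) + E*(1/730) = (90 + 1458 + 243)*(1/(2*E)) + E/730 = 1791*(1/(2*E)) + E/730 = 1791/(2*E) + E/730 = E/730 + 1791/(2*E))
(-3085096 + O(-611, -958)) + M(-612) = (-3085096 + (-5 - 611)) + (1/730)*(653715 + (-612)²)/(-612) = (-3085096 - 616) + (1/730)*(-1/612)*(653715 + 374544) = -3085712 + (1/730)*(-1/612)*1028259 = -3085712 - 114251/49640 = -153174857931/49640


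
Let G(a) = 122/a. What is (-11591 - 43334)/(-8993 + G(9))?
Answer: 98865/16163 ≈ 6.1167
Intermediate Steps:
(-11591 - 43334)/(-8993 + G(9)) = (-11591 - 43334)/(-8993 + 122/9) = -54925/(-8993 + 122*(1/9)) = -54925/(-8993 + 122/9) = -54925/(-80815/9) = -54925*(-9/80815) = 98865/16163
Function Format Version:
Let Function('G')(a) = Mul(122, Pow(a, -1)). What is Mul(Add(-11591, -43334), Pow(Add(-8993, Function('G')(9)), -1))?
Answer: Rational(98865, 16163) ≈ 6.1167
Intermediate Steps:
Mul(Add(-11591, -43334), Pow(Add(-8993, Function('G')(9)), -1)) = Mul(Add(-11591, -43334), Pow(Add(-8993, Mul(122, Pow(9, -1))), -1)) = Mul(-54925, Pow(Add(-8993, Mul(122, Rational(1, 9))), -1)) = Mul(-54925, Pow(Add(-8993, Rational(122, 9)), -1)) = Mul(-54925, Pow(Rational(-80815, 9), -1)) = Mul(-54925, Rational(-9, 80815)) = Rational(98865, 16163)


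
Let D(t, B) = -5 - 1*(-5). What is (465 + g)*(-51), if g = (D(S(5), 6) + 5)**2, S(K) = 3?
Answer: -24990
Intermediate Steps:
D(t, B) = 0 (D(t, B) = -5 + 5 = 0)
g = 25 (g = (0 + 5)**2 = 5**2 = 25)
(465 + g)*(-51) = (465 + 25)*(-51) = 490*(-51) = -24990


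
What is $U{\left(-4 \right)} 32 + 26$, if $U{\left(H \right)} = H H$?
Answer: $538$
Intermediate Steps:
$U{\left(H \right)} = H^{2}$
$U{\left(-4 \right)} 32 + 26 = \left(-4\right)^{2} \cdot 32 + 26 = 16 \cdot 32 + 26 = 512 + 26 = 538$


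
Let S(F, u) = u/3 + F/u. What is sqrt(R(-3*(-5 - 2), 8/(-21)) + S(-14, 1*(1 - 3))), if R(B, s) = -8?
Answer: I*sqrt(15)/3 ≈ 1.291*I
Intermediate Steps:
S(F, u) = u/3 + F/u (S(F, u) = u*(1/3) + F/u = u/3 + F/u)
sqrt(R(-3*(-5 - 2), 8/(-21)) + S(-14, 1*(1 - 3))) = sqrt(-8 + ((1*(1 - 3))/3 - 14/(1 - 3))) = sqrt(-8 + ((1*(-2))/3 - 14/(1*(-2)))) = sqrt(-8 + ((1/3)*(-2) - 14/(-2))) = sqrt(-8 + (-2/3 - 14*(-1/2))) = sqrt(-8 + (-2/3 + 7)) = sqrt(-8 + 19/3) = sqrt(-5/3) = I*sqrt(15)/3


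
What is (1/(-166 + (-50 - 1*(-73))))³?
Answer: -1/2924207 ≈ -3.4197e-7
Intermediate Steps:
(1/(-166 + (-50 - 1*(-73))))³ = (1/(-166 + (-50 + 73)))³ = (1/(-166 + 23))³ = (1/(-143))³ = (-1/143)³ = -1/2924207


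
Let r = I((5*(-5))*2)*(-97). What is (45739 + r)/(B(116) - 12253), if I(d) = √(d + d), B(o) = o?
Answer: -863/229 + 970*I/12137 ≈ -3.7686 + 0.079921*I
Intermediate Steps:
I(d) = √2*√d (I(d) = √(2*d) = √2*√d)
r = -970*I (r = (√2*√((5*(-5))*2))*(-97) = (√2*√(-25*2))*(-97) = (√2*√(-50))*(-97) = (√2*(5*I*√2))*(-97) = (10*I)*(-97) = -970*I ≈ -970.0*I)
(45739 + r)/(B(116) - 12253) = (45739 - 970*I)/(116 - 12253) = (45739 - 970*I)/(-12137) = (45739 - 970*I)*(-1/12137) = -863/229 + 970*I/12137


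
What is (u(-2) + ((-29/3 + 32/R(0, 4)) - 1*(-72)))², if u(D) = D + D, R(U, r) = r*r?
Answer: 32761/9 ≈ 3640.1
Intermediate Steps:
R(U, r) = r²
u(D) = 2*D
(u(-2) + ((-29/3 + 32/R(0, 4)) - 1*(-72)))² = (2*(-2) + ((-29/3 + 32/(4²)) - 1*(-72)))² = (-4 + ((-29*⅓ + 32/16) + 72))² = (-4 + ((-29/3 + 32*(1/16)) + 72))² = (-4 + ((-29/3 + 2) + 72))² = (-4 + (-23/3 + 72))² = (-4 + 193/3)² = (181/3)² = 32761/9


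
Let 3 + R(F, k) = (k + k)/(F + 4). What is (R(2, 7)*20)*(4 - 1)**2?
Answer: -120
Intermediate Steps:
R(F, k) = -3 + 2*k/(4 + F) (R(F, k) = -3 + (k + k)/(F + 4) = -3 + (2*k)/(4 + F) = -3 + 2*k/(4 + F))
(R(2, 7)*20)*(4 - 1)**2 = (((-12 - 3*2 + 2*7)/(4 + 2))*20)*(4 - 1)**2 = (((-12 - 6 + 14)/6)*20)*3**2 = (((1/6)*(-4))*20)*9 = -2/3*20*9 = -40/3*9 = -120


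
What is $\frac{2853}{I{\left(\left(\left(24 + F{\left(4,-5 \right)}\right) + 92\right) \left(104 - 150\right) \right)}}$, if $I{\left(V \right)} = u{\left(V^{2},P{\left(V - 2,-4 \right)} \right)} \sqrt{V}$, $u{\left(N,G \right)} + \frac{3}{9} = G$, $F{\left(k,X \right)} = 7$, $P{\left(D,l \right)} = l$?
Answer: $\frac{2853 i \sqrt{5658}}{24518} \approx 8.7528 i$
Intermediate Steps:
$u{\left(N,G \right)} = - \frac{1}{3} + G$
$I{\left(V \right)} = - \frac{13 \sqrt{V}}{3}$ ($I{\left(V \right)} = \left(- \frac{1}{3} - 4\right) \sqrt{V} = - \frac{13 \sqrt{V}}{3}$)
$\frac{2853}{I{\left(\left(\left(24 + F{\left(4,-5 \right)}\right) + 92\right) \left(104 - 150\right) \right)}} = \frac{2853}{\left(- \frac{13}{3}\right) \sqrt{\left(\left(24 + 7\right) + 92\right) \left(104 - 150\right)}} = \frac{2853}{\left(- \frac{13}{3}\right) \sqrt{\left(31 + 92\right) \left(-46\right)}} = \frac{2853}{\left(- \frac{13}{3}\right) \sqrt{123 \left(-46\right)}} = \frac{2853}{\left(- \frac{13}{3}\right) \sqrt{-5658}} = \frac{2853}{\left(- \frac{13}{3}\right) i \sqrt{5658}} = 2853 \frac{i \sqrt{5658}}{24518} = \frac{2853 i \sqrt{5658}}{24518}$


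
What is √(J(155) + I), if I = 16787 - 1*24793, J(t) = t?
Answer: I*√7851 ≈ 88.606*I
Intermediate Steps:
I = -8006 (I = 16787 - 24793 = -8006)
√(J(155) + I) = √(155 - 8006) = √(-7851) = I*√7851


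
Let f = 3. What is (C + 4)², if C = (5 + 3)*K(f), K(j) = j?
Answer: 784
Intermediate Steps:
C = 24 (C = (5 + 3)*3 = 8*3 = 24)
(C + 4)² = (24 + 4)² = 28² = 784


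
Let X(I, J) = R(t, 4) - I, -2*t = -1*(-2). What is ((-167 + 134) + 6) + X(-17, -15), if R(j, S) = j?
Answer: -11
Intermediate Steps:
t = -1 (t = -(-1)*(-2)/2 = -½*2 = -1)
X(I, J) = -1 - I
((-167 + 134) + 6) + X(-17, -15) = ((-167 + 134) + 6) + (-1 - 1*(-17)) = (-33 + 6) + (-1 + 17) = -27 + 16 = -11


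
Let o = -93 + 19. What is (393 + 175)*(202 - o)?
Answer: 156768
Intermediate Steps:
o = -74
(393 + 175)*(202 - o) = (393 + 175)*(202 - 1*(-74)) = 568*(202 + 74) = 568*276 = 156768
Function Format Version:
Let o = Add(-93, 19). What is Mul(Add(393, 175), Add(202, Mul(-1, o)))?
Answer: 156768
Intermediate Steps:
o = -74
Mul(Add(393, 175), Add(202, Mul(-1, o))) = Mul(Add(393, 175), Add(202, Mul(-1, -74))) = Mul(568, Add(202, 74)) = Mul(568, 276) = 156768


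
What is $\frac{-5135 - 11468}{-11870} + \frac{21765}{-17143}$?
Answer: $\frac{26274679}{203487410} \approx 0.12912$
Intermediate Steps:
$\frac{-5135 - 11468}{-11870} + \frac{21765}{-17143} = \left(-16603\right) \left(- \frac{1}{11870}\right) + 21765 \left(- \frac{1}{17143}\right) = \frac{16603}{11870} - \frac{21765}{17143} = \frac{26274679}{203487410}$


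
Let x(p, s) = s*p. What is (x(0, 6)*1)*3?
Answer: 0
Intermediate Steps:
x(p, s) = p*s
(x(0, 6)*1)*3 = ((0*6)*1)*3 = (0*1)*3 = 0*3 = 0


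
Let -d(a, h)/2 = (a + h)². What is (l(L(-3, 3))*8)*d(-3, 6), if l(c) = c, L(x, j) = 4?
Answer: -576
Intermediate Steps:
d(a, h) = -2*(a + h)²
(l(L(-3, 3))*8)*d(-3, 6) = (4*8)*(-2*(-3 + 6)²) = 32*(-2*3²) = 32*(-2*9) = 32*(-18) = -576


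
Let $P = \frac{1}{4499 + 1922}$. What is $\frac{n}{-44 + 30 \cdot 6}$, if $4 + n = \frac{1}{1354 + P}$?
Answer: $- \frac{34769719}{1182388760} \approx -0.029406$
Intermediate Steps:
$P = \frac{1}{6421} \approx 0.00015574$
$n = - \frac{34769719}{8694035}$ ($n = -4 + \frac{1}{1354 + \frac{1}{6421}} = -4 + \frac{1}{\frac{8694035}{6421}} = -4 + \frac{6421}{8694035} = - \frac{34769719}{8694035} \approx -3.9993$)
$\frac{n}{-44 + 30 \cdot 6} = - \frac{34769719}{8694035 \left(-44 + 30 \cdot 6\right)} = - \frac{34769719}{8694035 \left(-44 + 180\right)} = - \frac{34769719}{8694035 \cdot 136} = \left(- \frac{34769719}{8694035}\right) \frac{1}{136} = - \frac{34769719}{1182388760}$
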